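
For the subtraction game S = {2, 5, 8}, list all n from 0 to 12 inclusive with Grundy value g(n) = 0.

0, 1, 4, 7, 10, 11

Grundy values for subtraction set {2, 5, 8}:
g(0) = mex{} = 0
g(1) = mex{} = 0
g(2) = mex{0} = 1
g(3) = mex{0} = 1
g(4) = mex{1} = 0
g(5) = mex{0,1} = 2
g(6) = mex{0} = 1
g(7) = mex{1,2} = 0
g(8) = mex{0,1} = 2
g(9) = mex{0} = 1
g(10) = mex{1,2} = 0
g(11) = mex{1} = 0
g(12) = mex{0} = 1
The P-positions (g = 0) in 0..12 are 0, 1, 4, 7, 10, 11.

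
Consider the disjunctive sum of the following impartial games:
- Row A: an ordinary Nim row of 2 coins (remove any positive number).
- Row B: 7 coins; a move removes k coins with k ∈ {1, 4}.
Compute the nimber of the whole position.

2

Row A is a plain Nim row of size 2, so its Grundy value is 2.
Grundy values for row B (subtraction set {1, 4}):
k:     0  1  2  3  4  5  6  7
g(k):  0  1  0  1  2  0  1  0
So g(7) = 0.
The value of a disjunctive sum is the nim-sum of the parts.
Combined value = 2 ⊕ 0 = 2.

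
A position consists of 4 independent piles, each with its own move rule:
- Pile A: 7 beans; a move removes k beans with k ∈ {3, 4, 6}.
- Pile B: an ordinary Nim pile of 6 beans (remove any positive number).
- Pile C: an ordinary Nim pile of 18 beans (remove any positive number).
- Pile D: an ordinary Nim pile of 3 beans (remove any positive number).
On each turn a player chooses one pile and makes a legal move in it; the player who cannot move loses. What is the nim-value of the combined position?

21

Build the Grundy sequence for pile A with g(k) = mex{g(k−s) : s ∈ {3, 4, 6}, s ≤ k}:
k:     0  1  2  3  4  5  6  7
g(k):  0  0  0  1  1  1  2  2
So g(7) = 2.
Pile B is a plain Nim pile of size 6, so its Grundy value is 6.
Pile C is a plain Nim pile of size 18, so its Grundy value is 18.
Pile D is a plain Nim pile of size 3, so its Grundy value is 3.
The value of a disjunctive sum is the nim-sum of the parts.
Combined value = 2 ⊕ 6 ⊕ 18 ⊕ 3 = 21.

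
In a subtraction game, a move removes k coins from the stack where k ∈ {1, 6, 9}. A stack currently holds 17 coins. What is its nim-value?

0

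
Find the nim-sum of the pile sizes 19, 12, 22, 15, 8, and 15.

In binary:
  10011  (19)
  01100  (12)
  10110  (22)
  01111  (15)
  01000  (8)
  01111  (15)
  -----
  00001  (1)

1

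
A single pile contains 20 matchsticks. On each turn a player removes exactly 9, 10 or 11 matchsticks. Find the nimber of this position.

0

Compute g(0), g(1), … for moves {9, 10, 11}:
k:     0  1  2  3  4  5  6  7  8  9 10 11 12 13 14 15 16 17 18 19 20
g(k):  0  0  0  0  0  0  0  0  0  1  1  1  1  1  1  1  1  1  2  2  0
So g(20) = 0.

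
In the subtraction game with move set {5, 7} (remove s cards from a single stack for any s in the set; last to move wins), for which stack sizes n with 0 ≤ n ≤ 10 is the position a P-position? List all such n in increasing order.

Compute g(0), g(1), … for moves {5, 7}:
g(0) = mex{} = 0
g(1) = mex{} = 0
g(2) = mex{} = 0
g(3) = mex{} = 0
g(4) = mex{} = 0
g(5) = mex{0} = 1
g(6) = mex{0} = 1
g(7) = mex{0} = 1
g(8) = mex{0} = 1
g(9) = mex{0} = 1
g(10) = mex{0,1} = 2
The P-positions (g = 0) in 0..10 are 0, 1, 2, 3, 4.

0, 1, 2, 3, 4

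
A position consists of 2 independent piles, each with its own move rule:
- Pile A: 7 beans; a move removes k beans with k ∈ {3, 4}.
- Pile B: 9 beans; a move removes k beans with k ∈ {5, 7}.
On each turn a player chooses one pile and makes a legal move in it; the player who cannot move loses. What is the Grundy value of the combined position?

1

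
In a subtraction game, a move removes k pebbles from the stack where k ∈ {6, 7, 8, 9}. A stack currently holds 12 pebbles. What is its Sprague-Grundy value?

Grundy values for subtraction set {6, 7, 8, 9}:
g(0) = mex{} = 0
g(1) = mex{} = 0
g(2) = mex{} = 0
g(3) = mex{} = 0
g(4) = mex{} = 0
g(5) = mex{} = 0
g(6) = mex{0} = 1
g(7) = mex{0} = 1
g(8) = mex{0} = 1
g(9) = mex{0} = 1
g(10) = mex{0} = 1
g(11) = mex{0} = 1
g(12) = mex{0,1} = 2
So g(12) = 2.

2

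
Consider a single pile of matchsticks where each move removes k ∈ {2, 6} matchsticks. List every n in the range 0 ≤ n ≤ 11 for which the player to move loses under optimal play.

0, 1, 4, 5, 8, 9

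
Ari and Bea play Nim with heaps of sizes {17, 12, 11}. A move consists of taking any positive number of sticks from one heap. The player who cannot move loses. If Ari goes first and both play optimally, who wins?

Nim-sum: 17 ⊕ 12 ⊕ 11 = 22.
The nim-sum is 22 ≠ 0, so this is an N-position: the player to move can win; Ari has a winning move.

Ari wins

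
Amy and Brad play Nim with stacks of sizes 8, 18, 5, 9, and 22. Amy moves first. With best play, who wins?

Compute the nim-sum pairwise:
8 ^ 18 = 26
26 ^ 5 = 31
31 ^ 9 = 22
22 ^ 22 = 0
The nim-sum is 0, so this is a P-position: the player to move is in a losing position under optimal play; Amy is about to move from it and so loses — Brad wins.

Brad wins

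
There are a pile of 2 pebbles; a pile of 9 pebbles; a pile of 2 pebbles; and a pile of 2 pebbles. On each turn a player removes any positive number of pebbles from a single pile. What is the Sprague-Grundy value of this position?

Nim-sum: 2 XOR 9 XOR 2 XOR 2 = 11.

11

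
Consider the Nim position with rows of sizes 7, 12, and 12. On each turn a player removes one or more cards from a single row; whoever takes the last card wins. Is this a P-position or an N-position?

Nim-sum: 7 ⊕ 12 ⊕ 12 = 7.
The nim-sum is 7 ≠ 0, so this is an N-position: the player to move can win.

N-position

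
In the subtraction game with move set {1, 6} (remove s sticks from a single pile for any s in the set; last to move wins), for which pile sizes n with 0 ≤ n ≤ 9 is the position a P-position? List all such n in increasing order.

0, 2, 4, 7, 9

Compute g(0), g(1), … for moves {1, 6}:
k:     0  1  2  3  4  5  6  7  8  9
g(k):  0  1  0  1  0  1  2  0  1  0
The P-positions (g = 0) in 0..9 are 0, 2, 4, 7, 9.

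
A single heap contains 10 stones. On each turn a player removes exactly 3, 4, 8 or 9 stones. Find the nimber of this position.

1

Compute g(0), g(1), … for moves {3, 4, 8, 9}:
k:     0  1  2  3  4  5  6  7  8  9 10
g(k):  0  0  0  1  1  1  2  0  2  3  1
So g(10) = 1.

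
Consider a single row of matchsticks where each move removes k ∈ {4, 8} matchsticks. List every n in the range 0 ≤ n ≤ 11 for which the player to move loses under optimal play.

Grundy values for subtraction set {4, 8}:
g(0) = mex{} = 0
g(1) = mex{} = 0
g(2) = mex{} = 0
g(3) = mex{} = 0
g(4) = mex{0} = 1
g(5) = mex{0} = 1
g(6) = mex{0} = 1
g(7) = mex{0} = 1
g(8) = mex{0,1} = 2
g(9) = mex{0,1} = 2
g(10) = mex{0,1} = 2
g(11) = mex{0,1} = 2
The P-positions (g = 0) in 0..11 are 0, 1, 2, 3.

0, 1, 2, 3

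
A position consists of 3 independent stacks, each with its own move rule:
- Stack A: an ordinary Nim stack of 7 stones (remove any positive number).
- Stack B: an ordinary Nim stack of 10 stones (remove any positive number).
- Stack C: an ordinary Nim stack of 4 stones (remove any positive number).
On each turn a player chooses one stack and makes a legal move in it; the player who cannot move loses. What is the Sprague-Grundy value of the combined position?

9

Stack A is a plain Nim stack of size 7, so its Grundy value is 7.
Stack B is a plain Nim stack of size 10, so its Grundy value is 10.
Stack C is a plain Nim stack of size 4, so its Grundy value is 4.
The value of a disjunctive sum is the nim-sum of the parts.
Combined value = 7 XOR 10 XOR 4 = 9.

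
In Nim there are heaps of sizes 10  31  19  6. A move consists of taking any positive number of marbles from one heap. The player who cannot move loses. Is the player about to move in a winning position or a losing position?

Nim-sum: 10 ^ 31 ^ 19 ^ 6 = 0.
The nim-sum is 0, so this is a P-position: the player to move is in a losing position under optimal play.

Losing position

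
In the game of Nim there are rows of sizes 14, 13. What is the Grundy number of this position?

3

Compute the nim-sum pairwise:
14 ⊕ 13 = 3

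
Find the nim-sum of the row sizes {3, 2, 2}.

3

Compute the nim-sum pairwise:
3 ^ 2 = 1
1 ^ 2 = 3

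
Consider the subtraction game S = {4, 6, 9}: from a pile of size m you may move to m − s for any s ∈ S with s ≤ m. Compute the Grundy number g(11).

2

Grundy values for subtraction set {4, 6, 9}:
k:     0  1  2  3  4  5  6  7  8  9 10 11
g(k):  0  0  0  0  1  1  1  1  2  2  2  2
So g(11) = 2.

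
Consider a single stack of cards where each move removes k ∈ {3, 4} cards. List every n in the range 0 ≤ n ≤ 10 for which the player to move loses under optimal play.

0, 1, 2, 7, 8, 9

Compute g(0), g(1), … for moves {3, 4}:
k:     0  1  2  3  4  5  6  7  8  9 10
g(k):  0  0  0  1  1  1  2  0  0  0  1
The P-positions (g = 0) in 0..10 are 0, 1, 2, 7, 8, 9.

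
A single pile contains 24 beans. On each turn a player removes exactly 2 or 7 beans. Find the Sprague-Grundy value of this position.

Compute g(0), g(1), … for moves {2, 7}:
k:     0  1  2  3  4  5  6  7  8  9 10 11 12 13 14 15 16 17 18 19 20 21 22 23 24
g(k):  0  0  1  1  0  0  1  1  2  0  0  1  1  0  0  1  1  2  0  0  1  1  0  0  1
So g(24) = 1.

1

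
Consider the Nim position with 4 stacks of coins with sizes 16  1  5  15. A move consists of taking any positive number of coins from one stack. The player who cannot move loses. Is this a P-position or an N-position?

Write each in binary and XOR column by column:
  10000  (16)
  00001  (1)
  00101  (5)
  01111  (15)
  -----
  11011  (27)
The nim-sum is 27 ≠ 0, so this is an N-position: the player to move can win.

N-position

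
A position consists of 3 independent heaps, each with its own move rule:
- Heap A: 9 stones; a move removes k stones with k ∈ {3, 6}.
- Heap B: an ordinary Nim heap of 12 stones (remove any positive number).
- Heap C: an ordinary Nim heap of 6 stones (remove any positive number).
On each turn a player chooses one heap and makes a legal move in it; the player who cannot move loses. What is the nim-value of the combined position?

10

Grundy values for heap A (subtraction set {3, 6}):
k:     0  1  2  3  4  5  6  7  8  9
g(k):  0  0  0  1  1  1  2  2  2  0
So g(9) = 0.
Heap B is a plain Nim heap of size 12, so its Grundy value is 12.
Heap C is a plain Nim heap of size 6, so its Grundy value is 6.
By the Sprague-Grundy theorem, the Grundy value of a sum of independent games is the XOR of the component values.
Combined value = 0 ⊕ 12 ⊕ 6 = 10.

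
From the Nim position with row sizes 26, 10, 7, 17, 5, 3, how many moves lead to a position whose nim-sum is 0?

0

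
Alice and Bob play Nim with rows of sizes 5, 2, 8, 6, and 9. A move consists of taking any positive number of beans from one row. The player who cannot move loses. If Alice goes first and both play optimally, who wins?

Bob wins

Compute the nim-sum pairwise:
5 XOR 2 = 7
7 XOR 8 = 15
15 XOR 6 = 9
9 XOR 9 = 0
The nim-sum is 0, so this is a P-position: the player to move is in a losing position under optimal play; Alice is about to move from it and so loses — Bob wins.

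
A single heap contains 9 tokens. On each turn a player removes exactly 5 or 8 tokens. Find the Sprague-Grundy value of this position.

1

Grundy values for subtraction set {5, 8}:
k:     0  1  2  3  4  5  6  7  8  9
g(k):  0  0  0  0  0  1  1  1  1  1
So g(9) = 1.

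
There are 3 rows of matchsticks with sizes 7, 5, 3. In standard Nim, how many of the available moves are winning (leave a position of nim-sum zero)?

3

Compute the nim-sum pairwise:
7 ^ 5 = 2
2 ^ 3 = 1
The overall nim-sum is X = 1. A row of size p has a winning move iff p XOR X < p (reduce it to p XOR X).
  7: 7 XOR 1 = 6 < 7 — winning move (to 6).
  5: 5 XOR 1 = 4 < 5 — winning move (to 4).
  3: 3 XOR 1 = 2 < 3 — winning move (to 2).
That gives 3 winning moves.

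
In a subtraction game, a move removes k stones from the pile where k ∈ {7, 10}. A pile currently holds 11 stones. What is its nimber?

1

Build the Grundy sequence with g(k) = mex{g(k−s) : s ∈ {7, 10}, s ≤ k}:
g(0) = mex{} = 0
g(1) = mex{} = 0
g(2) = mex{} = 0
g(3) = mex{} = 0
g(4) = mex{} = 0
g(5) = mex{} = 0
g(6) = mex{} = 0
g(7) = mex{0} = 1
g(8) = mex{0} = 1
g(9) = mex{0} = 1
g(10) = mex{0} = 1
g(11) = mex{0} = 1
So g(11) = 1.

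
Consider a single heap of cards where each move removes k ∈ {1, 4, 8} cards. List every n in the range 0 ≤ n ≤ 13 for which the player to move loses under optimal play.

0, 2, 5, 7, 12

Compute g(0), g(1), … for moves {1, 4, 8}:
k:     0  1  2  3  4  5  6  7  8  9 10 11 12 13
g(k):  0  1  0  1  2  0  1  0  1  2  3  2  0  1
The P-positions (g = 0) in 0..13 are 0, 2, 5, 7, 12.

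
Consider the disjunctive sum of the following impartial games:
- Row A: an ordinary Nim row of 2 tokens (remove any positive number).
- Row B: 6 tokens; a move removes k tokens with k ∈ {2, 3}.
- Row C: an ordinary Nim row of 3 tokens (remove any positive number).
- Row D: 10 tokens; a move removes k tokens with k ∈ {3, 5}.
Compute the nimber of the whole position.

1

Row A is a plain Nim row of size 2, so its Grundy value is 2.
Grundy values for row B (subtraction set {2, 3}):
g(0) = mex{} = 0
g(1) = mex{} = 0
g(2) = mex{0} = 1
g(3) = mex{0} = 1
g(4) = mex{0,1} = 2
g(5) = mex{1} = 0
g(6) = mex{1,2} = 0
So g(6) = 0.
Row C is a plain Nim row of size 3, so its Grundy value is 3.
Grundy values for row D (subtraction set {3, 5}):
g(0) = mex{} = 0
g(1) = mex{} = 0
g(2) = mex{} = 0
g(3) = mex{0} = 1
g(4) = mex{0} = 1
g(5) = mex{0} = 1
g(6) = mex{0,1} = 2
g(7) = mex{0,1} = 2
g(8) = mex{1} = 0
g(9) = mex{1,2} = 0
g(10) = mex{1,2} = 0
So g(10) = 0.
The value of a disjunctive sum is the nim-sum of the parts.
Combined value = 2 ⊕ 0 ⊕ 3 ⊕ 0 = 1.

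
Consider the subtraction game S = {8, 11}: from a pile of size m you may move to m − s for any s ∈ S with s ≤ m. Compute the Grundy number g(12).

1

Grundy values for subtraction set {8, 11}:
g(0) = mex{} = 0
g(1) = mex{} = 0
g(2) = mex{} = 0
g(3) = mex{} = 0
g(4) = mex{} = 0
g(5) = mex{} = 0
g(6) = mex{} = 0
g(7) = mex{} = 0
g(8) = mex{0} = 1
g(9) = mex{0} = 1
g(10) = mex{0} = 1
g(11) = mex{0} = 1
g(12) = mex{0} = 1
So g(12) = 1.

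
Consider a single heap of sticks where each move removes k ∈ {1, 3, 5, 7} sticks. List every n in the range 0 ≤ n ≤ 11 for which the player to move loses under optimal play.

0, 2, 4, 6, 8, 10

Grundy values for subtraction set {1, 3, 5, 7}:
k:     0  1  2  3  4  5  6  7  8  9 10 11
g(k):  0  1  0  1  0  1  0  1  0  1  0  1
The P-positions (g = 0) in 0..11 are 0, 2, 4, 6, 8, 10.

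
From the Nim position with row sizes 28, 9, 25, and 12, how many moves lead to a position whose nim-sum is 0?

Nim-sum: 28 XOR 9 XOR 25 XOR 12 = 0.
The nim-sum is already 0, so every move leaves a nonzero nim-sum — there are no winning moves.

0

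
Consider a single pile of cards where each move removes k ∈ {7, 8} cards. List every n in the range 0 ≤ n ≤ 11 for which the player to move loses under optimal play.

0, 1, 2, 3, 4, 5, 6

Build the Grundy sequence with g(k) = mex{g(k−s) : s ∈ {7, 8}, s ≤ k}:
k:     0  1  2  3  4  5  6  7  8  9 10 11
g(k):  0  0  0  0  0  0  0  1  1  1  1  1
The P-positions (g = 0) in 0..11 are 0, 1, 2, 3, 4, 5, 6.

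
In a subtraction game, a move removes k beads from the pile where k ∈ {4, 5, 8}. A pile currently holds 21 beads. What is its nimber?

2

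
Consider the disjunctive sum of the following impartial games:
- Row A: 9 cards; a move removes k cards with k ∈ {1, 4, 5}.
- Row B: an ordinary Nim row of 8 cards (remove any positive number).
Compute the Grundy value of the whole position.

Grundy values for row A (subtraction set {1, 4, 5}):
g(0) = mex{} = 0
g(1) = mex{0} = 1
g(2) = mex{1} = 0
g(3) = mex{0} = 1
g(4) = mex{0,1} = 2
g(5) = mex{0,1,2} = 3
g(6) = mex{0,1,3} = 2
g(7) = mex{0,1,2} = 3
g(8) = mex{1,2,3} = 0
g(9) = mex{0,2,3} = 1
So g(9) = 1.
Row B is a plain Nim row of size 8, so its Grundy value is 8.
By the Sprague-Grundy theorem, the Grundy value of a sum of independent games is the XOR of the component values.
Combined value = 1 ⊕ 8 = 9.

9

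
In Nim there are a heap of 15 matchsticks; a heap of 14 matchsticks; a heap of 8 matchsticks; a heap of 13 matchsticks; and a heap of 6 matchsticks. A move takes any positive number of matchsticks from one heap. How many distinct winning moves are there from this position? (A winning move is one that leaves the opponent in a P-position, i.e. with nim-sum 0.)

3

Write each in binary and XOR column by column:
  1111  (15)
  1110  (14)
  1000  (8)
  1101  (13)
  0110  (6)
  ----
  0010  (2)
The overall nim-sum is X = 2. A heap of size p has a winning move iff p XOR X < p (reduce it to p XOR X).
  15: 15 XOR 2 = 13 < 15 — winning move (to 13).
  14: 14 XOR 2 = 12 < 14 — winning move (to 12).
  8: 8 XOR 2 = 10 ≥ 8 — no move.
  13: 13 XOR 2 = 15 ≥ 13 — no move.
  6: 6 XOR 2 = 4 < 6 — winning move (to 4).
That gives 3 winning moves.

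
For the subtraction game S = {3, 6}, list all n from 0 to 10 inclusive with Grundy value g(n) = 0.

0, 1, 2, 9, 10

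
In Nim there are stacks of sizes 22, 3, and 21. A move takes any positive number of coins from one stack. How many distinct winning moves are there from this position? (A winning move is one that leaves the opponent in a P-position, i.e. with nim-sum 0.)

Nim-sum: 22 XOR 3 XOR 21 = 0.
The nim-sum is already 0, so every move leaves a nonzero nim-sum — there are no winning moves.

0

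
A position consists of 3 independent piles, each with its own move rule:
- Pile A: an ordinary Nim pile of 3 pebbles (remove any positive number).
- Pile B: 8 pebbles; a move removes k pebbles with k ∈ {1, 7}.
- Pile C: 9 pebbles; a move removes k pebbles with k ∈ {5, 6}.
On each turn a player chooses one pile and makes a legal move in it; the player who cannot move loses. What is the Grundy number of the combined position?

2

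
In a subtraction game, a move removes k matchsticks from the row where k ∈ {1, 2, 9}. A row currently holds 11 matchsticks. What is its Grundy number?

Grundy values for subtraction set {1, 2, 9}:
g(0) = mex{} = 0
g(1) = mex{0} = 1
g(2) = mex{0,1} = 2
g(3) = mex{1,2} = 0
g(4) = mex{0,2} = 1
g(5) = mex{0,1} = 2
g(6) = mex{1,2} = 0
g(7) = mex{0,2} = 1
g(8) = mex{0,1} = 2
g(9) = mex{0,1,2} = 3
g(10) = mex{1,2,3} = 0
g(11) = mex{0,2,3} = 1
So g(11) = 1.

1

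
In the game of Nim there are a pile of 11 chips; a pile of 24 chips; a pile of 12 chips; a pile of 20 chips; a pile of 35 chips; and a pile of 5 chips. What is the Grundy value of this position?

45

Bitwise XOR of the heap sizes:
  001011  (11)
  011000  (24)
  001100  (12)
  010100  (20)
  100011  (35)
  000101  (5)
  ------
  101101  (45)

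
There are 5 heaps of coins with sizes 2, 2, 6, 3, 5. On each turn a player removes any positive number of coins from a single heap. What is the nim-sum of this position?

Nim-sum: 2 ^ 2 ^ 6 ^ 3 ^ 5 = 0.

0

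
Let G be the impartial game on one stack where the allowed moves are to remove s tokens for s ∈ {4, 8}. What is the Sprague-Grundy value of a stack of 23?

Build the Grundy sequence with g(k) = mex{g(k−s) : s ∈ {4, 8}, s ≤ k}:
k:     0  1  2  3  4  5  6  7  8  9 10 11 12 13 14 15 16 17 18 19 20 21 22 23
g(k):  0  0  0  0  1  1  1  1  2  2  2  2  0  0  0  0  1  1  1  1  2  2  2  2
So g(23) = 2.

2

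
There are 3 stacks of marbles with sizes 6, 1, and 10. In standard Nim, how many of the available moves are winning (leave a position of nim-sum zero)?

Bitwise XOR of the heap sizes:
  0110  (6)
  0001  (1)
  1010  (10)
  ----
  1101  (13)
The overall nim-sum is X = 13. A stack of size p has a winning move iff p XOR X < p (reduce it to p XOR X).
  6: 6 XOR 13 = 11 ≥ 6 — no move.
  1: 1 XOR 13 = 12 ≥ 1 — no move.
  10: 10 XOR 13 = 7 < 10 — winning move (to 7).
That gives 1 winning move.

1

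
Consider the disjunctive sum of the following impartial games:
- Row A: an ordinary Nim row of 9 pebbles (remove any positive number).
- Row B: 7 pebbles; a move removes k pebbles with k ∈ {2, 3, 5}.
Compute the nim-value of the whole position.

9

Row A is a plain Nim row of size 9, so its Grundy value is 9.
Build the Grundy sequence for row B with g(k) = mex{g(k−s) : s ∈ {2, 3, 5}, s ≤ k}:
g(0) = mex{} = 0
g(1) = mex{} = 0
g(2) = mex{0} = 1
g(3) = mex{0} = 1
g(4) = mex{0,1} = 2
g(5) = mex{0,1} = 2
g(6) = mex{0,1,2} = 3
g(7) = mex{1,2} = 0
So g(7) = 0.
The value of a disjunctive sum is the nim-sum of the parts.
Combined value = 9 XOR 0 = 9.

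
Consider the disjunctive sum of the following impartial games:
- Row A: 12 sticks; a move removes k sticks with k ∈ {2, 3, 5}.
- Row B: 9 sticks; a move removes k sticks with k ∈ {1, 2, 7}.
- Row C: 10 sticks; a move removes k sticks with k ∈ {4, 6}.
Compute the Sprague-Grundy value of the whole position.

2

Build the Grundy sequence for row A with g(k) = mex{g(k−s) : s ∈ {2, 3, 5}, s ≤ k}:
k:     0  1  2  3  4  5  6  7  8  9 10 11 12
g(k):  0  0  1  1  2  2  3  0  0  1  1  2  2
So g(12) = 2.
Build the Grundy sequence for row B with g(k) = mex{g(k−s) : s ∈ {1, 2, 7}, s ≤ k}:
k:     0  1  2  3  4  5  6  7  8  9
g(k):  0  1  2  0  1  2  0  1  2  0
So g(9) = 0.
Build the Grundy sequence for row C with g(k) = mex{g(k−s) : s ∈ {4, 6}, s ≤ k}:
g(0) = mex{} = 0
g(1) = mex{} = 0
g(2) = mex{} = 0
g(3) = mex{} = 0
g(4) = mex{0} = 1
g(5) = mex{0} = 1
g(6) = mex{0} = 1
g(7) = mex{0} = 1
g(8) = mex{0,1} = 2
g(9) = mex{0,1} = 2
g(10) = mex{1} = 0
So g(10) = 0.
The value of a disjunctive sum is the nim-sum of the parts.
Combined value = 2 XOR 0 XOR 0 = 2.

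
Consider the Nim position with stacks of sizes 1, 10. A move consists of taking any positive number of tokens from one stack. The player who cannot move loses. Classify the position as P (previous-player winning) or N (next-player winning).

N-position

Write each in binary and XOR column by column:
  0001  (1)
  1010  (10)
  ----
  1011  (11)
The nim-sum is 11 ≠ 0, so this is an N-position: the player to move can win.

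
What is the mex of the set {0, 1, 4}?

2

The values 0, 1 are all present; 2 is the first non-negative integer missing from the set.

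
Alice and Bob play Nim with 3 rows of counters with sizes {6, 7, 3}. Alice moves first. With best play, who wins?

In binary:
  110  (6)
  111  (7)
  011  (3)
  ---
  010  (2)
The nim-sum is 2 ≠ 0, so this is an N-position: the player to move can win; Alice has a winning move.

Alice wins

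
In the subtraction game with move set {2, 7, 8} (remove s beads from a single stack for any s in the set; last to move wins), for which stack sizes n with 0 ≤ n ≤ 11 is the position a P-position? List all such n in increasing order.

0, 1, 4, 5, 10

Build the Grundy sequence with g(k) = mex{g(k−s) : s ∈ {2, 7, 8}, s ≤ k}:
g(0) = mex{} = 0
g(1) = mex{} = 0
g(2) = mex{0} = 1
g(3) = mex{0} = 1
g(4) = mex{1} = 0
g(5) = mex{1} = 0
g(6) = mex{0} = 1
g(7) = mex{0} = 1
g(8) = mex{0,1} = 2
g(9) = mex{0,1} = 2
g(10) = mex{1,2} = 0
g(11) = mex{0,1,2} = 3
The P-positions (g = 0) in 0..11 are 0, 1, 4, 5, 10.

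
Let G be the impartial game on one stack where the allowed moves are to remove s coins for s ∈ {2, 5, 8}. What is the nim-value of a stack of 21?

Build the Grundy sequence with g(k) = mex{g(k−s) : s ∈ {2, 5, 8}, s ≤ k}:
k:     0  1  2  3  4  5  6  7  8  9 10 11 12 13 14 15 16 17 18 19 20 21
g(k):  0  0  1  1  0  2  1  0  2  1  0  0  1  1  0  2  1  0  2  1  0  0
So g(21) = 0.

0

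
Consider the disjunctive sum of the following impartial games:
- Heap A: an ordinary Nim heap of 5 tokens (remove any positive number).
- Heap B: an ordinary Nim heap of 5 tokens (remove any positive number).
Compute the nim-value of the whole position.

Heap A is a plain Nim heap of size 5, so its Grundy value is 5.
Heap B is a plain Nim heap of size 5, so its Grundy value is 5.
By the Sprague-Grundy theorem, the Grundy value of a sum of independent games is the XOR of the component values.
Combined value = 5 ⊕ 5 = 0.

0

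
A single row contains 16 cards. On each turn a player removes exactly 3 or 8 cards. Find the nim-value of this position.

Build the Grundy sequence with g(k) = mex{g(k−s) : s ∈ {3, 8}, s ≤ k}:
k:     0  1  2  3  4  5  6  7  8  9 10 11 12 13 14 15 16
g(k):  0  0  0  1  1  1  0  0  2  1  1  0  0  0  1  1  1
So g(16) = 1.

1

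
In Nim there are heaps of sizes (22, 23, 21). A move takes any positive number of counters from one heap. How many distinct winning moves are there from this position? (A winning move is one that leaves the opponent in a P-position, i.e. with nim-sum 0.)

Nim-sum: 22 XOR 23 XOR 21 = 20.
The overall nim-sum is X = 20. A heap of size p has a winning move iff p XOR X < p (reduce it to p XOR X).
  22: 22 XOR 20 = 2 < 22 — winning move (to 2).
  23: 23 XOR 20 = 3 < 23 — winning move (to 3).
  21: 21 XOR 20 = 1 < 21 — winning move (to 1).
That gives 3 winning moves.

3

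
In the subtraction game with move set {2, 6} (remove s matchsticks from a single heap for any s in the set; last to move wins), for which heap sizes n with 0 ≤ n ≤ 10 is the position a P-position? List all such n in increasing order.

0, 1, 4, 5, 8, 9

Grundy values for subtraction set {2, 6}:
g(0) = mex{} = 0
g(1) = mex{} = 0
g(2) = mex{0} = 1
g(3) = mex{0} = 1
g(4) = mex{1} = 0
g(5) = mex{1} = 0
g(6) = mex{0} = 1
g(7) = mex{0} = 1
g(8) = mex{1} = 0
g(9) = mex{1} = 0
g(10) = mex{0} = 1
The P-positions (g = 0) in 0..10 are 0, 1, 4, 5, 8, 9.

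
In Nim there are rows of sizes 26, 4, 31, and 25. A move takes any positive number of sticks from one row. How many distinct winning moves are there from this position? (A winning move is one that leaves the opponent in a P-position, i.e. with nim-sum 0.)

3

Compute the nim-sum pairwise:
26 ⊕ 4 = 30
30 ⊕ 31 = 1
1 ⊕ 25 = 24
The overall nim-sum is X = 24. A row of size p has a winning move iff p XOR X < p (reduce it to p XOR X).
  26: 26 XOR 24 = 2 < 26 — winning move (to 2).
  4: 4 XOR 24 = 28 ≥ 4 — no move.
  31: 31 XOR 24 = 7 < 31 — winning move (to 7).
  25: 25 XOR 24 = 1 < 25 — winning move (to 1).
That gives 3 winning moves.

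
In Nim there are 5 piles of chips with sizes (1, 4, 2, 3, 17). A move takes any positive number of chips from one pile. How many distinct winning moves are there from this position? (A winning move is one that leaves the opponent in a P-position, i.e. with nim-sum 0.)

Nim-sum: 1 ^ 4 ^ 2 ^ 3 ^ 17 = 21.
The overall nim-sum is X = 21. A pile of size p has a winning move iff p XOR X < p (reduce it to p XOR X).
  1: 1 XOR 21 = 20 ≥ 1 — no move.
  4: 4 XOR 21 = 17 ≥ 4 — no move.
  2: 2 XOR 21 = 23 ≥ 2 — no move.
  3: 3 XOR 21 = 22 ≥ 3 — no move.
  17: 17 XOR 21 = 4 < 17 — winning move (to 4).
That gives 1 winning move.

1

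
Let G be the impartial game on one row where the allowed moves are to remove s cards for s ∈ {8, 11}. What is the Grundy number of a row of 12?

1

Build the Grundy sequence with g(k) = mex{g(k−s) : s ∈ {8, 11}, s ≤ k}:
g(0) = mex{} = 0
g(1) = mex{} = 0
g(2) = mex{} = 0
g(3) = mex{} = 0
g(4) = mex{} = 0
g(5) = mex{} = 0
g(6) = mex{} = 0
g(7) = mex{} = 0
g(8) = mex{0} = 1
g(9) = mex{0} = 1
g(10) = mex{0} = 1
g(11) = mex{0} = 1
g(12) = mex{0} = 1
So g(12) = 1.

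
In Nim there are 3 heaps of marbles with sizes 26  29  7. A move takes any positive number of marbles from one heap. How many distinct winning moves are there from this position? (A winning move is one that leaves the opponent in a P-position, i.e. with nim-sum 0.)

0

Nim-sum: 26 ^ 29 ^ 7 = 0.
The nim-sum is already 0, so every move leaves a nonzero nim-sum — there are no winning moves.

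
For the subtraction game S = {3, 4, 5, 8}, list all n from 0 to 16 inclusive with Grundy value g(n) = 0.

0, 1, 2, 11, 12, 13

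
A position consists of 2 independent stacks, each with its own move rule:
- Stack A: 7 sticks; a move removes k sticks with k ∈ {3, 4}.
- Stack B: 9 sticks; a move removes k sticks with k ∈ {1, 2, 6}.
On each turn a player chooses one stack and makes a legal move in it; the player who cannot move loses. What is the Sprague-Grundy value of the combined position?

For stack A, compute g(0), g(1), … with moves {3, 4}:
g(0) = mex{} = 0
g(1) = mex{} = 0
g(2) = mex{} = 0
g(3) = mex{0} = 1
g(4) = mex{0} = 1
g(5) = mex{0} = 1
g(6) = mex{0,1} = 2
g(7) = mex{1} = 0
So g(7) = 0.
Grundy values for stack B (subtraction set {1, 2, 6}):
g(0) = mex{} = 0
g(1) = mex{0} = 1
g(2) = mex{0,1} = 2
g(3) = mex{1,2} = 0
g(4) = mex{0,2} = 1
g(5) = mex{0,1} = 2
g(6) = mex{0,1,2} = 3
g(7) = mex{1,2,3} = 0
g(8) = mex{0,2,3} = 1
g(9) = mex{0,1} = 2
So g(9) = 2.
By the Sprague-Grundy theorem, the Grundy value of a sum of independent games is the XOR of the component values.
Combined value = 0 ⊕ 2 = 2.

2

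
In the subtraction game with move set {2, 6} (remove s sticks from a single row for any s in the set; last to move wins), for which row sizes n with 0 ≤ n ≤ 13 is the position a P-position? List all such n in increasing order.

0, 1, 4, 5, 8, 9, 12, 13

Build the Grundy sequence with g(k) = mex{g(k−s) : s ∈ {2, 6}, s ≤ k}:
k:     0  1  2  3  4  5  6  7  8  9 10 11 12 13
g(k):  0  0  1  1  0  0  1  1  0  0  1  1  0  0
The P-positions (g = 0) in 0..13 are 0, 1, 4, 5, 8, 9, 12, 13.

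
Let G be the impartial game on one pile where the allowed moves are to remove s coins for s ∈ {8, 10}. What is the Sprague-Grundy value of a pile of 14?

Build the Grundy sequence with g(k) = mex{g(k−s) : s ∈ {8, 10}, s ≤ k}:
k:     0  1  2  3  4  5  6  7  8  9 10 11 12 13 14
g(k):  0  0  0  0  0  0  0  0  1  1  1  1  1  1  1
So g(14) = 1.

1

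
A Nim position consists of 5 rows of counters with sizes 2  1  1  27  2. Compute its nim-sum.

Bitwise XOR of the heap sizes:
  00010  (2)
  00001  (1)
  00001  (1)
  11011  (27)
  00010  (2)
  -----
  11011  (27)

27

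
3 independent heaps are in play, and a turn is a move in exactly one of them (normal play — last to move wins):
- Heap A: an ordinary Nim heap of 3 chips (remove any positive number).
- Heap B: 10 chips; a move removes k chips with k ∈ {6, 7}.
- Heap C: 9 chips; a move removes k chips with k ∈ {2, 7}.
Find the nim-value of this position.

Heap A is a plain Nim heap of size 3, so its Grundy value is 3.
For heap B, compute g(0), g(1), … with moves {6, 7}:
g(0) = mex{} = 0
g(1) = mex{} = 0
g(2) = mex{} = 0
g(3) = mex{} = 0
g(4) = mex{} = 0
g(5) = mex{} = 0
g(6) = mex{0} = 1
g(7) = mex{0} = 1
g(8) = mex{0} = 1
g(9) = mex{0} = 1
g(10) = mex{0} = 1
So g(10) = 1.
Build the Grundy sequence for heap C with g(k) = mex{g(k−s) : s ∈ {2, 7}, s ≤ k}:
k:     0  1  2  3  4  5  6  7  8  9
g(k):  0  0  1  1  0  0  1  1  2  0
So g(9) = 0.
By the Sprague-Grundy theorem, the Grundy value of a sum of independent games is the XOR of the component values.
Combined value = 3 ⊕ 1 ⊕ 0 = 2.

2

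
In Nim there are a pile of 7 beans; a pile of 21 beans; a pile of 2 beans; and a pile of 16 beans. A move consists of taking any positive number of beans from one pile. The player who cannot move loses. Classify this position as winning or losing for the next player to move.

Write each in binary and XOR column by column:
  00111  (7)
  10101  (21)
  00010  (2)
  10000  (16)
  -----
  00000  (0)
The nim-sum is 0, so this is a P-position: the player to move is in a losing position under optimal play.

Losing position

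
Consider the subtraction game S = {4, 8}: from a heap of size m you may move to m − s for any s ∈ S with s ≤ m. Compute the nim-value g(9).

2

Grundy values for subtraction set {4, 8}:
k:     0  1  2  3  4  5  6  7  8  9
g(k):  0  0  0  0  1  1  1  1  2  2
So g(9) = 2.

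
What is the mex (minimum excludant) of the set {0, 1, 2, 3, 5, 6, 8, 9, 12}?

The values 0, 1, 2, 3 are all present; 4 is the first non-negative integer missing from the set.

4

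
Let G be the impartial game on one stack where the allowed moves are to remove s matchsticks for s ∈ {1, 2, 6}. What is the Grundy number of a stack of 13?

Compute g(0), g(1), … for moves {1, 2, 6}:
k:     0  1  2  3  4  5  6  7  8  9 10 11 12 13
g(k):  0  1  2  0  1  2  3  0  1  2  0  1  2  3
So g(13) = 3.

3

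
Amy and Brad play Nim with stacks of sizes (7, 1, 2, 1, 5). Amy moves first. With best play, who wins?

Brad wins

Compute the nim-sum pairwise:
7 ⊕ 1 = 6
6 ⊕ 2 = 4
4 ⊕ 1 = 5
5 ⊕ 5 = 0
The nim-sum is 0, so this is a P-position: the player to move is in a losing position under optimal play; Amy is about to move from it and so loses — Brad wins.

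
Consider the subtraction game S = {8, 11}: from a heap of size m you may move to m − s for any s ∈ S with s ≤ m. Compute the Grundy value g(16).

2

Grundy values for subtraction set {8, 11}:
k:     0  1  2  3  4  5  6  7  8  9 10 11 12 13 14 15 16
g(k):  0  0  0  0  0  0  0  0  1  1  1  1  1  1  1  1  2
So g(16) = 2.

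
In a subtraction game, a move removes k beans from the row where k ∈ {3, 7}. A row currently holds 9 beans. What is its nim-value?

1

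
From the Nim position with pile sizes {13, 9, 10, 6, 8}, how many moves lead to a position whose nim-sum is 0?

0

Compute the nim-sum pairwise:
13 XOR 9 = 4
4 XOR 10 = 14
14 XOR 6 = 8
8 XOR 8 = 0
The nim-sum is already 0, so every move leaves a nonzero nim-sum — there are no winning moves.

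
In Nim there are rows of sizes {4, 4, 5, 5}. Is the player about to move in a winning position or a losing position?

Bitwise XOR of the heap sizes:
  100  (4)
  100  (4)
  101  (5)
  101  (5)
  ---
  000  (0)
The nim-sum is 0, so this is a P-position: the player to move is in a losing position under optimal play.

Losing position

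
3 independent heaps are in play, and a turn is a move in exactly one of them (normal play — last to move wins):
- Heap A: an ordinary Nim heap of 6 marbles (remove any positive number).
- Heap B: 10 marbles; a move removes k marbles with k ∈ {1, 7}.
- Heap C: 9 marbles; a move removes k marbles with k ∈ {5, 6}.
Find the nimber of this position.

Heap A is a plain Nim heap of size 6, so its Grundy value is 6.
For heap B, compute g(0), g(1), … with moves {1, 7}:
g(0) = mex{} = 0
g(1) = mex{0} = 1
g(2) = mex{1} = 0
g(3) = mex{0} = 1
g(4) = mex{1} = 0
g(5) = mex{0} = 1
g(6) = mex{1} = 0
g(7) = mex{0} = 1
g(8) = mex{1} = 0
g(9) = mex{0} = 1
g(10) = mex{1} = 0
So g(10) = 0.
Grundy values for heap C (subtraction set {5, 6}):
k:     0  1  2  3  4  5  6  7  8  9
g(k):  0  0  0  0  0  1  1  1  1  1
So g(9) = 1.
By the Sprague-Grundy theorem, the Grundy value of a sum of independent games is the XOR of the component values.
Combined value = 6 ⊕ 0 ⊕ 1 = 7.

7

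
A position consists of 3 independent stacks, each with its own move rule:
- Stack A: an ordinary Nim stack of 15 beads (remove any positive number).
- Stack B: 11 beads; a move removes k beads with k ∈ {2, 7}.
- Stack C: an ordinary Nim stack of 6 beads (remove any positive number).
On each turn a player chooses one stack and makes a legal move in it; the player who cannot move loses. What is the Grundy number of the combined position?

8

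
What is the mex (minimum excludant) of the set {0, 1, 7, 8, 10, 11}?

The values 0, 1 are all present; 2 is the first non-negative integer missing from the set.

2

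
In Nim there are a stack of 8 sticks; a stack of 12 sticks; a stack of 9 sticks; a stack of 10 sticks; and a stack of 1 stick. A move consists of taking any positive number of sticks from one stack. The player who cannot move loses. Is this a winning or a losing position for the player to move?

Compute the nim-sum pairwise:
8 ⊕ 12 = 4
4 ⊕ 9 = 13
13 ⊕ 10 = 7
7 ⊕ 1 = 6
The nim-sum is 6 ≠ 0, so this is an N-position: the player to move can win.

Winning position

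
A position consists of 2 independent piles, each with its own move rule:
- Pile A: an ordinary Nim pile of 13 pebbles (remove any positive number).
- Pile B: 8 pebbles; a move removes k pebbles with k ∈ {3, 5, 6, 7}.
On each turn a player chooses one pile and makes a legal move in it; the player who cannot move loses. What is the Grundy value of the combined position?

15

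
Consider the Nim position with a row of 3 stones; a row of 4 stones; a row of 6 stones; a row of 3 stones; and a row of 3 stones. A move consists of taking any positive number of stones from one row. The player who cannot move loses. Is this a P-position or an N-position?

Bitwise XOR of the heap sizes:
  011  (3)
  100  (4)
  110  (6)
  011  (3)
  011  (3)
  ---
  001  (1)
The nim-sum is 1 ≠ 0, so this is an N-position: the player to move can win.

N-position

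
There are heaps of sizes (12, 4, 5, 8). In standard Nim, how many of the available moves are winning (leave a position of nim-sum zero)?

Nim-sum: 12 ⊕ 4 ⊕ 5 ⊕ 8 = 5.
The overall nim-sum is X = 5. A heap of size p has a winning move iff p XOR X < p (reduce it to p XOR X).
  12: 12 XOR 5 = 9 < 12 — winning move (to 9).
  4: 4 XOR 5 = 1 < 4 — winning move (to 1).
  5: 5 XOR 5 = 0 < 5 — winning move (to 0).
  8: 8 XOR 5 = 13 ≥ 8 — no move.
That gives 3 winning moves.

3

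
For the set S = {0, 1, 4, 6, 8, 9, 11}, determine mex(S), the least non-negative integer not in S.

2

The values 0, 1 are all present; 2 is the first non-negative integer missing from the set.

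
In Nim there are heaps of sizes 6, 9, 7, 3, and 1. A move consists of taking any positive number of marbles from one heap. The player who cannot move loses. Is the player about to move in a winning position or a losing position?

Winning position

Nim-sum: 6 XOR 9 XOR 7 XOR 3 XOR 1 = 10.
The nim-sum is 10 ≠ 0, so this is an N-position: the player to move can win.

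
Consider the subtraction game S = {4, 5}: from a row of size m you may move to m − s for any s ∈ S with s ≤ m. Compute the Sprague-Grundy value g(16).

1

Build the Grundy sequence with g(k) = mex{g(k−s) : s ∈ {4, 5}, s ≤ k}:
k:     0  1  2  3  4  5  6  7  8  9 10 11 12 13 14 15 16
g(k):  0  0  0  0  1  1  1  1  2  0  0  0  0  1  1  1  1
So g(16) = 1.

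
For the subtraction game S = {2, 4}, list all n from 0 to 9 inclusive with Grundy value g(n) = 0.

0, 1, 6, 7

Build the Grundy sequence with g(k) = mex{g(k−s) : s ∈ {2, 4}, s ≤ k}:
g(0) = mex{} = 0
g(1) = mex{} = 0
g(2) = mex{0} = 1
g(3) = mex{0} = 1
g(4) = mex{0,1} = 2
g(5) = mex{0,1} = 2
g(6) = mex{1,2} = 0
g(7) = mex{1,2} = 0
g(8) = mex{0,2} = 1
g(9) = mex{0,2} = 1
The P-positions (g = 0) in 0..9 are 0, 1, 6, 7.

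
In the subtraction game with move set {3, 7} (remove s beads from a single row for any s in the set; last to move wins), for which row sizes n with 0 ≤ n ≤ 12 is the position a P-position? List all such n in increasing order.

0, 1, 2, 6, 10, 11, 12

Build the Grundy sequence with g(k) = mex{g(k−s) : s ∈ {3, 7}, s ≤ k}:
g(0) = mex{} = 0
g(1) = mex{} = 0
g(2) = mex{} = 0
g(3) = mex{0} = 1
g(4) = mex{0} = 1
g(5) = mex{0} = 1
g(6) = mex{1} = 0
g(7) = mex{0,1} = 2
g(8) = mex{0,1} = 2
g(9) = mex{0} = 1
g(10) = mex{1,2} = 0
g(11) = mex{1,2} = 0
g(12) = mex{1} = 0
The P-positions (g = 0) in 0..12 are 0, 1, 2, 6, 10, 11, 12.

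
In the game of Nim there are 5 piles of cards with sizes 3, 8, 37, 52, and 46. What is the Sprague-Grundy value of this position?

52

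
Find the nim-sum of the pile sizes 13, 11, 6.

0

Nim-sum: 13 ⊕ 11 ⊕ 6 = 0.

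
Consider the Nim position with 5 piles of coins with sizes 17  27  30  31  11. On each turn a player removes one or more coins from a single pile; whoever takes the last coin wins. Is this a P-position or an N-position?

P-position

Compute the nim-sum pairwise:
17 ^ 27 = 10
10 ^ 30 = 20
20 ^ 31 = 11
11 ^ 11 = 0
The nim-sum is 0, so this is a P-position: the player to move is in a losing position under optimal play.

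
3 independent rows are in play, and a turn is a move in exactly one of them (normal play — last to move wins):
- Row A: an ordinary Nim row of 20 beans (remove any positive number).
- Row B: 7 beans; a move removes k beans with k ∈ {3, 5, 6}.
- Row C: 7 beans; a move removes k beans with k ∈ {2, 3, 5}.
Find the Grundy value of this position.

22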